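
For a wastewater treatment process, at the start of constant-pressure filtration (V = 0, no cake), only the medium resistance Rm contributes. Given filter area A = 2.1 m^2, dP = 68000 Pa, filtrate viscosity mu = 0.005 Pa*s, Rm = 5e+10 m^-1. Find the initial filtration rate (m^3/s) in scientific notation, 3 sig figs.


rate = A * dP / (mu * Rm)
rate = 2.1 * 68000 / (0.005 * 5e+10)
rate = 142800.0 / 2.500e+08
rate = 5.71e-04 m^3/s


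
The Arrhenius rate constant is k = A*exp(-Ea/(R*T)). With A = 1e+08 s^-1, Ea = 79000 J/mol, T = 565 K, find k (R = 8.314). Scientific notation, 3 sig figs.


k = A * exp(-Ea/(R*T))
k = 1e+08 * exp(-79000 / (8.314 * 565))
k = 1e+08 * exp(-16.817778)
k = 4.97e+00


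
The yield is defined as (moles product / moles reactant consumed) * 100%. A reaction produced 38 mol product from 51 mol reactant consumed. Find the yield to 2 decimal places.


Yield = (moles product / moles consumed) * 100%
Yield = (38 / 51) * 100
Yield = 0.7451 * 100
Yield = 74.51%


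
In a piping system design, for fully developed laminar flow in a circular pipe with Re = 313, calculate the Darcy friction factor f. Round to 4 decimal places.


f = 64 / Re
f = 64 / 313
f = 0.2045


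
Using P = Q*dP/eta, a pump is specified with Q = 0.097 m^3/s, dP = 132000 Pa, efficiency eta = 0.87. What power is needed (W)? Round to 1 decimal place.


P = Q * dP / eta
P = 0.097 * 132000 / 0.87
P = 12804.0 / 0.87
P = 14717.2 W


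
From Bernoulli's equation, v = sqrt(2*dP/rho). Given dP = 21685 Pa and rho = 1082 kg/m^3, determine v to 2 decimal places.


v = sqrt(2*dP/rho)
v = sqrt(2*21685/1082)
v = sqrt(40.083179)
v = 6.33 m/s


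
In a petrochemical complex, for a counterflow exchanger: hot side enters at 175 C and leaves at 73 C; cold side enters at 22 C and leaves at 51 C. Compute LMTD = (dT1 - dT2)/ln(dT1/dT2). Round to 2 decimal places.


dT1 = Th_in - Tc_out = 175 - 51 = 124
dT2 = Th_out - Tc_in = 73 - 22 = 51
LMTD = (dT1 - dT2) / ln(dT1/dT2)
LMTD = (124 - 51) / ln(124/51)
LMTD = 82.17 K


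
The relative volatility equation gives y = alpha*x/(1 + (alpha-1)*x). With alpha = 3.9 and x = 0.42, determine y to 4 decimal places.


y = alpha*x / (1 + (alpha-1)*x)
y = 3.9*0.42 / (1 + (3.9-1)*0.42)
y = 1.638 / (1 + 1.218)
y = 1.638 / 2.218
y = 0.7385


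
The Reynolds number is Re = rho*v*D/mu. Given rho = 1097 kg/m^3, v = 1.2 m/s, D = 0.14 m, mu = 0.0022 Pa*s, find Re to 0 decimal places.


Re = rho * v * D / mu
Re = 1097 * 1.2 * 0.14 / 0.0022
Re = 184.296 / 0.0022
Re = 83771


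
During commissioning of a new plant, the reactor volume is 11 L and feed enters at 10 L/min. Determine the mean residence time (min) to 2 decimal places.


tau = V / v0
tau = 11 / 10
tau = 1.10 min


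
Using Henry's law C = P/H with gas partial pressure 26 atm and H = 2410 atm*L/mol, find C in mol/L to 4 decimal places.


C = P / H
C = 26 / 2410
C = 0.0108 mol/L


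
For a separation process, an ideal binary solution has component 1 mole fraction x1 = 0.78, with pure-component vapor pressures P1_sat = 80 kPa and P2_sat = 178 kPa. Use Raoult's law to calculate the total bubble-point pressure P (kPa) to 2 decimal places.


P = x1*P1_sat + x2*P2_sat
x2 = 1 - x1 = 1 - 0.78 = 0.22
P = 0.78*80 + 0.22*178
P = 62.4 + 39.16
P = 101.56 kPa


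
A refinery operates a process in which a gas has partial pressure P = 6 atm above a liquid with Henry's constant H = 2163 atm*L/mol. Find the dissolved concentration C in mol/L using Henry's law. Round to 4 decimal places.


C = P / H
C = 6 / 2163
C = 0.0028 mol/L


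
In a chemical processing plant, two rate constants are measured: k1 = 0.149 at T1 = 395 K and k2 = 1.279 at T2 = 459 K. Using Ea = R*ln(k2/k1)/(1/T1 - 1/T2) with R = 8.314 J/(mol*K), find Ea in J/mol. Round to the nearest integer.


Ea = R * ln(k2/k1) / (1/T1 - 1/T2)
ln(k2/k1) = ln(1.279/0.149) = 2.1498875
1/T1 - 1/T2 = 1/395 - 1/459 = 0.000352996332
Ea = 8.314 * 2.1498875 / 0.000352996332
Ea = 50636 J/mol


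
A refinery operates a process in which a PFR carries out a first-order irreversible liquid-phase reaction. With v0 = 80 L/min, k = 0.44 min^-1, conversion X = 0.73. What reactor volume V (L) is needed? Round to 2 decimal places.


V = (v0/k) * ln(1/(1-X))
V = (80/0.44) * ln(1/(1-0.73))
V = 181.818182 * ln(3.703704)
V = 181.818182 * 1.309333
V = 238.06 L


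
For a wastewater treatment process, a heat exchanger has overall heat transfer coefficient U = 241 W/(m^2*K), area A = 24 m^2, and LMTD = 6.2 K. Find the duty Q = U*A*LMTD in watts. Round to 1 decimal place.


Q = U * A * LMTD
Q = 241 * 24 * 6.2
Q = 35860.8 W


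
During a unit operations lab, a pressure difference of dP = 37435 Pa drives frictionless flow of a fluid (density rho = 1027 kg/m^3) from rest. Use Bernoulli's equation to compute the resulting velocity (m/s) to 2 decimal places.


v = sqrt(2*dP/rho)
v = sqrt(2*37435/1027)
v = sqrt(72.901655)
v = 8.54 m/s


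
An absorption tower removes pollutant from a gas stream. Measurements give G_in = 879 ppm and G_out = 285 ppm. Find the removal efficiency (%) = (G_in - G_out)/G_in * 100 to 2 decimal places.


Efficiency = (G_in - G_out) / G_in * 100%
Efficiency = (879 - 285) / 879 * 100
Efficiency = 594 / 879 * 100
Efficiency = 67.58%


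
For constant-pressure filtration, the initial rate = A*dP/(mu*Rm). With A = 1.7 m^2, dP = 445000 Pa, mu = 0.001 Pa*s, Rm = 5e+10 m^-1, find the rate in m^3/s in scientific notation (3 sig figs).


rate = A * dP / (mu * Rm)
rate = 1.7 * 445000 / (0.001 * 5e+10)
rate = 756500.0 / 5.000e+07
rate = 1.51e-02 m^3/s


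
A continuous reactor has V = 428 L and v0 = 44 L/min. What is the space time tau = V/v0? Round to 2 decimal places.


tau = V / v0
tau = 428 / 44
tau = 9.73 min


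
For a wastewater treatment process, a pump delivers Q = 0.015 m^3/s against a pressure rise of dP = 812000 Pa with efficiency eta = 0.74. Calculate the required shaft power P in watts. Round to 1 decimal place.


P = Q * dP / eta
P = 0.015 * 812000 / 0.74
P = 12180.0 / 0.74
P = 16459.5 W


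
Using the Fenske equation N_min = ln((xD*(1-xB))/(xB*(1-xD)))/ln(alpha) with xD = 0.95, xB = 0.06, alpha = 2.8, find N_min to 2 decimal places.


N_min = ln((xD*(1-xB))/(xB*(1-xD))) / ln(alpha)
Numerator inside ln: 0.893 / 0.003 = 297.666667
ln(297.666667) = 5.695974
ln(alpha) = ln(2.8) = 1.029619
N_min = 5.695974 / 1.029619 = 5.53


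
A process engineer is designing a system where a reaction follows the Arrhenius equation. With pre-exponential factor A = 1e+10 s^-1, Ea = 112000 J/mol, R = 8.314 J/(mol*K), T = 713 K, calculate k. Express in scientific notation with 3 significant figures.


k = A * exp(-Ea/(R*T))
k = 1e+10 * exp(-112000 / (8.314 * 713))
k = 1e+10 * exp(-18.893763)
k = 6.23e+01


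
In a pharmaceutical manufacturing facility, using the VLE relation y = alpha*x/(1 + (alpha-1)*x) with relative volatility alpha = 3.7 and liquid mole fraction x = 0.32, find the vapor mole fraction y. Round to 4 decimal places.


y = alpha*x / (1 + (alpha-1)*x)
y = 3.7*0.32 / (1 + (3.7-1)*0.32)
y = 1.184 / (1 + 0.864)
y = 1.184 / 1.864
y = 0.6352


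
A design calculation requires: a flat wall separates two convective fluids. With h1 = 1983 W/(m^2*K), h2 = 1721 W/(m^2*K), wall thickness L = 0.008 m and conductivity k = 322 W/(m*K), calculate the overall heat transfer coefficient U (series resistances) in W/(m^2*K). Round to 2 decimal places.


1/U = 1/h1 + L/k + 1/h2
1/U = 1/1983 + 0.008/322 + 1/1721
1/U = 0.0005042864 + 2.48447e-05 + 0.0005810575
1/U = 0.0011101886
U = 900.75 W/(m^2*K)


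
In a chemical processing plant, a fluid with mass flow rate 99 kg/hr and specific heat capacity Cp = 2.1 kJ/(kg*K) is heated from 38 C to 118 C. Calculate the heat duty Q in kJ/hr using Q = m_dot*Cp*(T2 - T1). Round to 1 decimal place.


Q = m_dot * Cp * (T2 - T1)
Q = 99 * 2.1 * (118 - 38)
Q = 99 * 2.1 * 80
Q = 16632.0 kJ/hr


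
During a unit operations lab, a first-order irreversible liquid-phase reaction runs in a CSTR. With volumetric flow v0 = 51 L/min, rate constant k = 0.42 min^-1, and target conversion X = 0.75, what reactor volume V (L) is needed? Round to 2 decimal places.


V = v0 * X / (k * (1 - X))
V = 51 * 0.75 / (0.42 * (1 - 0.75))
V = 38.25 / (0.42 * 0.25)
V = 38.25 / 0.105
V = 364.29 L


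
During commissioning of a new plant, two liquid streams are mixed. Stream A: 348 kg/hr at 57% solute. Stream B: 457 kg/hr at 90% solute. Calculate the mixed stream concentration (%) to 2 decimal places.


Mass balance on solute: F1*x1 + F2*x2 = F3*x3
F3 = F1 + F2 = 348 + 457 = 805 kg/hr
x3 = (F1*x1 + F2*x2)/F3
x3 = (348*0.57 + 457*0.9) / 805
x3 = 75.73%


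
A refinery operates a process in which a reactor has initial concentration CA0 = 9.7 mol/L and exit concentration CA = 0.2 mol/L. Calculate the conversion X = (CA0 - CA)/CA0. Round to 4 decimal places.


X = (CA0 - CA) / CA0
X = (9.7 - 0.2) / 9.7
X = 9.5 / 9.7
X = 0.9794


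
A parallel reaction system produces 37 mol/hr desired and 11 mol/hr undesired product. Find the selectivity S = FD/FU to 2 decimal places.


S = desired product rate / undesired product rate
S = 37 / 11
S = 3.36


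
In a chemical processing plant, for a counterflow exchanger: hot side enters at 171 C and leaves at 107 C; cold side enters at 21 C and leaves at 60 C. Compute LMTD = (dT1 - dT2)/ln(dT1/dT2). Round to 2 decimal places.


dT1 = Th_in - Tc_out = 171 - 60 = 111
dT2 = Th_out - Tc_in = 107 - 21 = 86
LMTD = (dT1 - dT2) / ln(dT1/dT2)
LMTD = (111 - 86) / ln(111/86)
LMTD = 97.97 K


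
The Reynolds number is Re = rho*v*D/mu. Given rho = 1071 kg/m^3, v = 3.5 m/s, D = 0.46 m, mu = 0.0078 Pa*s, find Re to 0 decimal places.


Re = rho * v * D / mu
Re = 1071 * 3.5 * 0.46 / 0.0078
Re = 1724.31 / 0.0078
Re = 221065


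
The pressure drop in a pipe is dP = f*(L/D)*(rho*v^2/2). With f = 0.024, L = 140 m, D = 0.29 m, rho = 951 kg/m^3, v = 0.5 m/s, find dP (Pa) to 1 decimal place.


dP = f * (L/D) * (rho*v^2/2)
dP = 0.024 * (140/0.29) * (951*0.5^2/2)
L/D = 482.75862069
rho*v^2/2 = 951*0.25/2 = 118.875
dP = 0.024 * 482.75862069 * 118.875
dP = 1377.3 Pa


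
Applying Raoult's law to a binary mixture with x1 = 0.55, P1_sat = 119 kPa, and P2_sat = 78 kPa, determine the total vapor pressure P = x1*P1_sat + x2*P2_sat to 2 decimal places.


P = x1*P1_sat + x2*P2_sat
x2 = 1 - x1 = 1 - 0.55 = 0.45
P = 0.55*119 + 0.45*78
P = 65.45 + 35.1
P = 100.55 kPa


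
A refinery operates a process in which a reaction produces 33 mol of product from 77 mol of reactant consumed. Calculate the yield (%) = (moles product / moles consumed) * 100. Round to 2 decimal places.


Yield = (moles product / moles consumed) * 100%
Yield = (33 / 77) * 100
Yield = 0.4286 * 100
Yield = 42.86%


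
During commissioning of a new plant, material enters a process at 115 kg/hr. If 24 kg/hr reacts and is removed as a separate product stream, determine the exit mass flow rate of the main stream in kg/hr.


Steady-state mass balance on the main outlet: F_out = F_in - F_removed
F_out = 115 - 24
F_out = 91 kg/hr


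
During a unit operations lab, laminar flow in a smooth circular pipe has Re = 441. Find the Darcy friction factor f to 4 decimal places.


f = 64 / Re
f = 64 / 441
f = 0.1451


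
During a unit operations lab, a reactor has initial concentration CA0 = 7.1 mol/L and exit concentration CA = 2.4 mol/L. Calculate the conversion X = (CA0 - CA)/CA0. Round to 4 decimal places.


X = (CA0 - CA) / CA0
X = (7.1 - 2.4) / 7.1
X = 4.7 / 7.1
X = 0.6620


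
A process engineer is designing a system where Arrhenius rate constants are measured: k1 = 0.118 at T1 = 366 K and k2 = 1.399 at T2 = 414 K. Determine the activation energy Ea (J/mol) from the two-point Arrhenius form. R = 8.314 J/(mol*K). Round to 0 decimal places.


Ea = R * ln(k2/k1) / (1/T1 - 1/T2)
ln(k2/k1) = ln(1.399/0.118) = 2.4728284
1/T1 - 1/T2 = 1/366 - 1/414 = 0.0003167815
Ea = 8.314 * 2.4728284 / 0.0003167815
Ea = 64900 J/mol


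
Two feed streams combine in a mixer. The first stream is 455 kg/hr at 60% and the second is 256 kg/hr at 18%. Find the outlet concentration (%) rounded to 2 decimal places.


Mass balance on solute: F1*x1 + F2*x2 = F3*x3
F3 = F1 + F2 = 455 + 256 = 711 kg/hr
x3 = (F1*x1 + F2*x2)/F3
x3 = (455*0.6 + 256*0.18) / 711
x3 = 44.88%


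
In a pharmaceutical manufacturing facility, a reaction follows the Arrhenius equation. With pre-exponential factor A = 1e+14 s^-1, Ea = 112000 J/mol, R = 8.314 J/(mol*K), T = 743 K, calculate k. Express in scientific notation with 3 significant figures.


k = A * exp(-Ea/(R*T))
k = 1e+14 * exp(-112000 / (8.314 * 743))
k = 1e+14 * exp(-18.130893)
k = 1.34e+06


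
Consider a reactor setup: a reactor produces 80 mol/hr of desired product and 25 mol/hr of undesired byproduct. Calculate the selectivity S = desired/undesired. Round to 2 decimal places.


S = desired product rate / undesired product rate
S = 80 / 25
S = 3.20


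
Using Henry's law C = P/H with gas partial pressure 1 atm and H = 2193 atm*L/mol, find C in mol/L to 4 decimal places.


C = P / H
C = 1 / 2193
C = 0.0005 mol/L


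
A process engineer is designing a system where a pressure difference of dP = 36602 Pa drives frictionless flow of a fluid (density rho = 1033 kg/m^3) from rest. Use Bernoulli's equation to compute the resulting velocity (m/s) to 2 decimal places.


v = sqrt(2*dP/rho)
v = sqrt(2*36602/1033)
v = sqrt(70.86544)
v = 8.42 m/s


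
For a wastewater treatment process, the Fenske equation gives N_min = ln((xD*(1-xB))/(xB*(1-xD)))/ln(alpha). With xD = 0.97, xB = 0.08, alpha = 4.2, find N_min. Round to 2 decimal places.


N_min = ln((xD*(1-xB))/(xB*(1-xD))) / ln(alpha)
Numerator inside ln: 0.8924 / 0.0024 = 371.833333
ln(371.833333) = 5.918446
ln(alpha) = ln(4.2) = 1.435085
N_min = 5.918446 / 1.435085 = 4.12


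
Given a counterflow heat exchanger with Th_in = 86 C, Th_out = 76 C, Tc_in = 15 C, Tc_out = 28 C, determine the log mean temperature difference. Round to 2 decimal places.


dT1 = Th_in - Tc_out = 86 - 28 = 58
dT2 = Th_out - Tc_in = 76 - 15 = 61
LMTD = (dT1 - dT2) / ln(dT1/dT2)
LMTD = (58 - 61) / ln(58/61)
LMTD = 59.49 K


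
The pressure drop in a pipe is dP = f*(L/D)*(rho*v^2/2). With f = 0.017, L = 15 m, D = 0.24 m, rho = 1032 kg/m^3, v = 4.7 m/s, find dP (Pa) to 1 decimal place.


dP = f * (L/D) * (rho*v^2/2)
dP = 0.017 * (15/0.24) * (1032*4.7^2/2)
L/D = 62.5
rho*v^2/2 = 1032*22.09/2 = 11398.44
dP = 0.017 * 62.5 * 11398.44
dP = 12110.8 Pa


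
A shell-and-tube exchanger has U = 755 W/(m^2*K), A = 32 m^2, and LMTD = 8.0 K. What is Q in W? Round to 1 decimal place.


Q = U * A * LMTD
Q = 755 * 32 * 8.0
Q = 193280.0 W


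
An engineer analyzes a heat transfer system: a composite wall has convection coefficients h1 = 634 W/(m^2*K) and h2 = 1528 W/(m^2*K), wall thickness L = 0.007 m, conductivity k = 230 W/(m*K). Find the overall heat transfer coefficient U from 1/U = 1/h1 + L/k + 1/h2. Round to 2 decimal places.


1/U = 1/h1 + L/k + 1/h2
1/U = 1/634 + 0.007/230 + 1/1528
1/U = 0.0015772871 + 3.04348e-05 + 0.0006544503
1/U = 0.0022621722
U = 442.05 W/(m^2*K)


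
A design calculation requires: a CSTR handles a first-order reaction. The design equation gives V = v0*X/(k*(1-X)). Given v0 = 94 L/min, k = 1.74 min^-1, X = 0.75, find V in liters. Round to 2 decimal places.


V = v0 * X / (k * (1 - X))
V = 94 * 0.75 / (1.74 * (1 - 0.75))
V = 70.5 / (1.74 * 0.25)
V = 70.5 / 0.435
V = 162.07 L


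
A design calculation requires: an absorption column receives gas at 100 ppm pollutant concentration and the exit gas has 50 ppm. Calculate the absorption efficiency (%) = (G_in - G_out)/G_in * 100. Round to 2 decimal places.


Efficiency = (G_in - G_out) / G_in * 100%
Efficiency = (100 - 50) / 100 * 100
Efficiency = 50 / 100 * 100
Efficiency = 50.00%


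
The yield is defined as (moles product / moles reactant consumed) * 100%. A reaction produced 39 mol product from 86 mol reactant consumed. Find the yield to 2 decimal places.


Yield = (moles product / moles consumed) * 100%
Yield = (39 / 86) * 100
Yield = 0.4535 * 100
Yield = 45.35%


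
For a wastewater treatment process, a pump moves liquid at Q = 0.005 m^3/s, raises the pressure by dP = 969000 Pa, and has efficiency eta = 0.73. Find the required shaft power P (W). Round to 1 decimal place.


P = Q * dP / eta
P = 0.005 * 969000 / 0.73
P = 4845.0 / 0.73
P = 6637.0 W


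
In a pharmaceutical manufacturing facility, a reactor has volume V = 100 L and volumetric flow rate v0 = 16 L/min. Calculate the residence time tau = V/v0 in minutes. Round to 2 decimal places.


tau = V / v0
tau = 100 / 16
tau = 6.25 min


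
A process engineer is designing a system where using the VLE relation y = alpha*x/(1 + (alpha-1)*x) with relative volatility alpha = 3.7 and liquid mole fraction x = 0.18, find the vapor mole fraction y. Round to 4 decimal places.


y = alpha*x / (1 + (alpha-1)*x)
y = 3.7*0.18 / (1 + (3.7-1)*0.18)
y = 0.666 / (1 + 0.486)
y = 0.666 / 1.486
y = 0.4482


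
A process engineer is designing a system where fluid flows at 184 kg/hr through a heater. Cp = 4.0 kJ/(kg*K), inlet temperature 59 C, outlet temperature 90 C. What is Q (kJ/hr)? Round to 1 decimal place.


Q = m_dot * Cp * (T2 - T1)
Q = 184 * 4.0 * (90 - 59)
Q = 184 * 4.0 * 31
Q = 22816.0 kJ/hr


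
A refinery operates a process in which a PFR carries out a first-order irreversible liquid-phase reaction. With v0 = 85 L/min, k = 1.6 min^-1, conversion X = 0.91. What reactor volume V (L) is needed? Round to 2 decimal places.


V = (v0/k) * ln(1/(1-X))
V = (85/1.6) * ln(1/(1-0.91))
V = 53.125 * ln(11.111111)
V = 53.125 * 2.407946
V = 127.92 L


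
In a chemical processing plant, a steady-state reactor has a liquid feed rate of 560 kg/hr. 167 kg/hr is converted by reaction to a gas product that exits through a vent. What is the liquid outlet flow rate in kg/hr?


Steady-state mass balance on the main outlet: F_out = F_in - F_removed
F_out = 560 - 167
F_out = 393 kg/hr


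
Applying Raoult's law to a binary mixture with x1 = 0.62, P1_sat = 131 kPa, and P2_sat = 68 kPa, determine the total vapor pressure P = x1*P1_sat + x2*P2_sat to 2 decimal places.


P = x1*P1_sat + x2*P2_sat
x2 = 1 - x1 = 1 - 0.62 = 0.38
P = 0.62*131 + 0.38*68
P = 81.22 + 25.84
P = 107.06 kPa


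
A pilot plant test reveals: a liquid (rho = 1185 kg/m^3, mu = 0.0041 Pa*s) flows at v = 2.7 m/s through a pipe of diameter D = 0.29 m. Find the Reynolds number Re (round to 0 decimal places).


Re = rho * v * D / mu
Re = 1185 * 2.7 * 0.29 / 0.0041
Re = 927.855 / 0.0041
Re = 226306


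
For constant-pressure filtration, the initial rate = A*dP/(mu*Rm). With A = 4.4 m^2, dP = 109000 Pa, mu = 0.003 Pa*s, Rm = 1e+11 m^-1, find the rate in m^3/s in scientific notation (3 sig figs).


rate = A * dP / (mu * Rm)
rate = 4.4 * 109000 / (0.003 * 1e+11)
rate = 479600.0 / 3.000e+08
rate = 1.60e-03 m^3/s


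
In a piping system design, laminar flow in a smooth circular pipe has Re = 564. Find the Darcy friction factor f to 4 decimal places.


f = 64 / Re
f = 64 / 564
f = 0.1135


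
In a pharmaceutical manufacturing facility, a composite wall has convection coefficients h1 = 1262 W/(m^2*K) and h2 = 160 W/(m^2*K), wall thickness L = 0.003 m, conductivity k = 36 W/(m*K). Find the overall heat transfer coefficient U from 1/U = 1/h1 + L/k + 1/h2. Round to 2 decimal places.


1/U = 1/h1 + L/k + 1/h2
1/U = 1/1262 + 0.003/36 + 1/160
1/U = 0.000792393 + 8.33333e-05 + 0.00625
1/U = 0.0071257263
U = 140.34 W/(m^2*K)


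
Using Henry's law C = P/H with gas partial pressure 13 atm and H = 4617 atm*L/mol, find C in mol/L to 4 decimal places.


C = P / H
C = 13 / 4617
C = 0.0028 mol/L


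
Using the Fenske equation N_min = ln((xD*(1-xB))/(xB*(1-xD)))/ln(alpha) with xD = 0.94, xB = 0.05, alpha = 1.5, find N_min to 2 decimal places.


N_min = ln((xD*(1-xB))/(xB*(1-xD))) / ln(alpha)
Numerator inside ln: 0.893 / 0.003 = 297.666667
ln(297.666667) = 5.695974
ln(alpha) = ln(1.5) = 0.405465
N_min = 5.695974 / 0.405465 = 14.05


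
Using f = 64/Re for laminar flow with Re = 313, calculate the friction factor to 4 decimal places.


f = 64 / Re
f = 64 / 313
f = 0.2045


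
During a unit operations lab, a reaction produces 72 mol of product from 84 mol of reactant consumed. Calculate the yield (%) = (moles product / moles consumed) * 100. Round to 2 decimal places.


Yield = (moles product / moles consumed) * 100%
Yield = (72 / 84) * 100
Yield = 0.8571 * 100
Yield = 85.71%


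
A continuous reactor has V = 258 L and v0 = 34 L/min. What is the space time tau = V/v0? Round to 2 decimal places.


tau = V / v0
tau = 258 / 34
tau = 7.59 min


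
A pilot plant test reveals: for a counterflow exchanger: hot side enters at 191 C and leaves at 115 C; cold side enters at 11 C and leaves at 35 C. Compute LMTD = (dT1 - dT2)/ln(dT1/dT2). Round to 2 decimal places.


dT1 = Th_in - Tc_out = 191 - 35 = 156
dT2 = Th_out - Tc_in = 115 - 11 = 104
LMTD = (dT1 - dT2) / ln(dT1/dT2)
LMTD = (156 - 104) / ln(156/104)
LMTD = 128.25 K


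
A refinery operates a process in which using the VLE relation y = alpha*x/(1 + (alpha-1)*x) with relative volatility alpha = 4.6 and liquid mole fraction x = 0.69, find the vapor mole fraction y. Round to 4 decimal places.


y = alpha*x / (1 + (alpha-1)*x)
y = 4.6*0.69 / (1 + (4.6-1)*0.69)
y = 3.174 / (1 + 2.484)
y = 3.174 / 3.484
y = 0.9110


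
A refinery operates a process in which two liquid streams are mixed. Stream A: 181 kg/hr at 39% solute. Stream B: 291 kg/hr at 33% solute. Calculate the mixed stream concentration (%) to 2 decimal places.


Mass balance on solute: F1*x1 + F2*x2 = F3*x3
F3 = F1 + F2 = 181 + 291 = 472 kg/hr
x3 = (F1*x1 + F2*x2)/F3
x3 = (181*0.39 + 291*0.33) / 472
x3 = 35.30%


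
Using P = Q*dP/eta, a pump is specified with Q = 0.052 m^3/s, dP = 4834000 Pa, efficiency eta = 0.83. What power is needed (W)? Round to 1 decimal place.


P = Q * dP / eta
P = 0.052 * 4834000 / 0.83
P = 251368.0 / 0.83
P = 302853.0 W


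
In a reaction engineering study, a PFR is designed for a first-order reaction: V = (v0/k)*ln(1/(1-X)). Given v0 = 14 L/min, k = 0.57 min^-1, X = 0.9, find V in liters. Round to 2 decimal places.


V = (v0/k) * ln(1/(1-X))
V = (14/0.57) * ln(1/(1-0.9))
V = 24.561404 * ln(10.0)
V = 24.561404 * 2.302585
V = 56.55 L


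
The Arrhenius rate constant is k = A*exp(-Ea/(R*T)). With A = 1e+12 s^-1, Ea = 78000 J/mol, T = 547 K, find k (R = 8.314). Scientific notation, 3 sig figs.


k = A * exp(-Ea/(R*T))
k = 1e+12 * exp(-78000 / (8.314 * 547))
k = 1e+12 * exp(-17.151308)
k = 3.56e+04


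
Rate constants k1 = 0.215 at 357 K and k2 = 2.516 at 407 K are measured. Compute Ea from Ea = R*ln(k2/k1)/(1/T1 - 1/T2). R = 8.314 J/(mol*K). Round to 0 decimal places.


Ea = R * ln(k2/k1) / (1/T1 - 1/T2)
ln(k2/k1) = ln(2.516/0.215) = 2.4597876
1/T1 - 1/T2 = 1/357 - 1/407 = 0.000344117991
Ea = 8.314 * 2.4597876 / 0.000344117991
Ea = 59429 J/mol


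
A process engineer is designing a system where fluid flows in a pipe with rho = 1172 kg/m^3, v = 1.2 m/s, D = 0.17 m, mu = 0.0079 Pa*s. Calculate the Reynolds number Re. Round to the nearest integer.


Re = rho * v * D / mu
Re = 1172 * 1.2 * 0.17 / 0.0079
Re = 239.088 / 0.0079
Re = 30264


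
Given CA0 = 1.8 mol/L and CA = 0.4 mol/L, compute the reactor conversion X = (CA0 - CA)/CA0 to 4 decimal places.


X = (CA0 - CA) / CA0
X = (1.8 - 0.4) / 1.8
X = 1.4 / 1.8
X = 0.7778


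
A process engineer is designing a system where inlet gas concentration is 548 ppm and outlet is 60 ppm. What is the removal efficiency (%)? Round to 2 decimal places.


Efficiency = (G_in - G_out) / G_in * 100%
Efficiency = (548 - 60) / 548 * 100
Efficiency = 488 / 548 * 100
Efficiency = 89.05%


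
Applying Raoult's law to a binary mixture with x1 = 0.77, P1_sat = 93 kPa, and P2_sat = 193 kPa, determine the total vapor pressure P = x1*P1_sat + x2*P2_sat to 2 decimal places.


P = x1*P1_sat + x2*P2_sat
x2 = 1 - x1 = 1 - 0.77 = 0.23
P = 0.77*93 + 0.23*193
P = 71.61 + 44.39
P = 116.00 kPa


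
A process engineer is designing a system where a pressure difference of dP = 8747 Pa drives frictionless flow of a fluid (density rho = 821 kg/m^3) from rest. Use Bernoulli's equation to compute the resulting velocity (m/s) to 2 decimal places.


v = sqrt(2*dP/rho)
v = sqrt(2*8747/821)
v = sqrt(21.308161)
v = 4.62 m/s


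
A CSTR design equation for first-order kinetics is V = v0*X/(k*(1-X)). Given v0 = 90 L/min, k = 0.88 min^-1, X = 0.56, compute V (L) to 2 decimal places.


V = v0 * X / (k * (1 - X))
V = 90 * 0.56 / (0.88 * (1 - 0.56))
V = 50.4 / (0.88 * 0.44)
V = 50.4 / 0.3872
V = 130.17 L


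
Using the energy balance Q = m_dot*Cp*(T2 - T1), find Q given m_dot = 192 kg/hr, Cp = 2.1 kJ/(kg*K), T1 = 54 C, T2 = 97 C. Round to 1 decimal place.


Q = m_dot * Cp * (T2 - T1)
Q = 192 * 2.1 * (97 - 54)
Q = 192 * 2.1 * 43
Q = 17337.6 kJ/hr


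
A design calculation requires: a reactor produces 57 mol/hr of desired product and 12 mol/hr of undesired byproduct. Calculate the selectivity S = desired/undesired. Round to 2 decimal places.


S = desired product rate / undesired product rate
S = 57 / 12
S = 4.75


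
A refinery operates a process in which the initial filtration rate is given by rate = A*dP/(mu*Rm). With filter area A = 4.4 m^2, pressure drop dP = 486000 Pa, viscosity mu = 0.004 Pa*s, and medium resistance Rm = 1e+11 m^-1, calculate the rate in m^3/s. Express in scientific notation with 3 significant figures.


rate = A * dP / (mu * Rm)
rate = 4.4 * 486000 / (0.004 * 1e+11)
rate = 2138400.0 / 4.000e+08
rate = 5.35e-03 m^3/s


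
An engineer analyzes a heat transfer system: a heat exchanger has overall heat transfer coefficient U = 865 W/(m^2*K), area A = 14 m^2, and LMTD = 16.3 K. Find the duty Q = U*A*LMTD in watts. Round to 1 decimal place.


Q = U * A * LMTD
Q = 865 * 14 * 16.3
Q = 197393.0 W


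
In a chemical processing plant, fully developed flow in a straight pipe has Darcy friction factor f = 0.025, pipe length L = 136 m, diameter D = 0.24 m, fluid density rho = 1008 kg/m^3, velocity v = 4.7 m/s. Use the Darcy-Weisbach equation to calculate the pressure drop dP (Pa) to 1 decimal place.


dP = f * (L/D) * (rho*v^2/2)
dP = 0.025 * (136/0.24) * (1008*4.7^2/2)
L/D = 566.66666667
rho*v^2/2 = 1008*22.09/2 = 11133.36
dP = 0.025 * 566.66666667 * 11133.36
dP = 157722.6 Pa


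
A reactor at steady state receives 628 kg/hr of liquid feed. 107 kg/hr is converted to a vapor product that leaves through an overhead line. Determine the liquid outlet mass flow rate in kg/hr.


Steady-state mass balance on the main outlet: F_out = F_in - F_removed
F_out = 628 - 107
F_out = 521 kg/hr


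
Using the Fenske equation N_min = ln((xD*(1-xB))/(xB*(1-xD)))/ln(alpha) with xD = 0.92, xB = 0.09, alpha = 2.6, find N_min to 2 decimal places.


N_min = ln((xD*(1-xB))/(xB*(1-xD))) / ln(alpha)
Numerator inside ln: 0.8372 / 0.0072 = 116.277778
ln(116.277778) = 4.755982
ln(alpha) = ln(2.6) = 0.955511
N_min = 4.755982 / 0.955511 = 4.98


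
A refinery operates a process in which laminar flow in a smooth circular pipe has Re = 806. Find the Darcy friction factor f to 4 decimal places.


f = 64 / Re
f = 64 / 806
f = 0.0794


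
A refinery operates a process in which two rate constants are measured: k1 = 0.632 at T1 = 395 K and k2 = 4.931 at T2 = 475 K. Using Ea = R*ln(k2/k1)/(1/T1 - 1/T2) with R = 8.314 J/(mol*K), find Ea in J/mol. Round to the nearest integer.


Ea = R * ln(k2/k1) / (1/T1 - 1/T2)
ln(k2/k1) = ln(4.931/0.632) = 2.0544077
1/T1 - 1/T2 = 1/395 - 1/475 = 0.000426382412
Ea = 8.314 * 2.0544077 / 0.000426382412
Ea = 40059 J/mol


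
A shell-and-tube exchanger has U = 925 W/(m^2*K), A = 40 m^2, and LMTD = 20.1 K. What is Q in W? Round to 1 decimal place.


Q = U * A * LMTD
Q = 925 * 40 * 20.1
Q = 743700.0 W


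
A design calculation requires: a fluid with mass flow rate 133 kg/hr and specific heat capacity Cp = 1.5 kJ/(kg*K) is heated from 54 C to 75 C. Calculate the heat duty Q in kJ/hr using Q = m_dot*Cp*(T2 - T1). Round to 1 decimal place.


Q = m_dot * Cp * (T2 - T1)
Q = 133 * 1.5 * (75 - 54)
Q = 133 * 1.5 * 21
Q = 4189.5 kJ/hr


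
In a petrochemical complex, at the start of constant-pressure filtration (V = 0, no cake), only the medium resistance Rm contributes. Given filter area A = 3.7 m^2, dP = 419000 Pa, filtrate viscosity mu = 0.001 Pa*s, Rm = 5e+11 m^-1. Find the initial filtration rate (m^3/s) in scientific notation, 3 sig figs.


rate = A * dP / (mu * Rm)
rate = 3.7 * 419000 / (0.001 * 5e+11)
rate = 1550300.0 / 5.000e+08
rate = 3.10e-03 m^3/s


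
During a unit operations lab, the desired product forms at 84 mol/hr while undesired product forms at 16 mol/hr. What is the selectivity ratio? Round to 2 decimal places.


S = desired product rate / undesired product rate
S = 84 / 16
S = 5.25


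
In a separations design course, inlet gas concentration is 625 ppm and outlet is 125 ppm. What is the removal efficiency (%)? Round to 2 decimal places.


Efficiency = (G_in - G_out) / G_in * 100%
Efficiency = (625 - 125) / 625 * 100
Efficiency = 500 / 625 * 100
Efficiency = 80.00%


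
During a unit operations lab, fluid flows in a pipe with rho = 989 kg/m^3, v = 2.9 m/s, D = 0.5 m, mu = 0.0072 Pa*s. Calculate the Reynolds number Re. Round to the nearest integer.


Re = rho * v * D / mu
Re = 989 * 2.9 * 0.5 / 0.0072
Re = 1434.05 / 0.0072
Re = 199174


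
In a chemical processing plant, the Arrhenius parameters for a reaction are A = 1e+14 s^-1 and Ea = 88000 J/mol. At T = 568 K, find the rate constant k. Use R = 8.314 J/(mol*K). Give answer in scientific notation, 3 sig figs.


k = A * exp(-Ea/(R*T))
k = 1e+14 * exp(-88000 / (8.314 * 568))
k = 1e+14 * exp(-18.634782)
k = 8.07e+05


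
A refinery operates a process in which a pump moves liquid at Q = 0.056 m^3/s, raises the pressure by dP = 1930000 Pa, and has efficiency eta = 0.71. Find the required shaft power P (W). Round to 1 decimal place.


P = Q * dP / eta
P = 0.056 * 1930000 / 0.71
P = 108080.0 / 0.71
P = 152225.4 W


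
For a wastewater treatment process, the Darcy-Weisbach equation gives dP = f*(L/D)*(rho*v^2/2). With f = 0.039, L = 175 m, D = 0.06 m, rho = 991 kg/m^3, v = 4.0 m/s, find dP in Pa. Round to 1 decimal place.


dP = f * (L/D) * (rho*v^2/2)
dP = 0.039 * (175/0.06) * (991*4.0^2/2)
L/D = 2916.66666667
rho*v^2/2 = 991*16.0/2 = 7928.0
dP = 0.039 * 2916.66666667 * 7928.0
dP = 901810.0 Pa


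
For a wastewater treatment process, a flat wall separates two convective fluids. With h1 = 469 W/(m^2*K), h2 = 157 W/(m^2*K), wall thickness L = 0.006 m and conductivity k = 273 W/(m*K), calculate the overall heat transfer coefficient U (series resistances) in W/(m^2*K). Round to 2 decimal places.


1/U = 1/h1 + L/k + 1/h2
1/U = 1/469 + 0.006/273 + 1/157
1/U = 0.0021321962 + 2.1978e-05 + 0.0063694268
1/U = 0.008523601
U = 117.32 W/(m^2*K)


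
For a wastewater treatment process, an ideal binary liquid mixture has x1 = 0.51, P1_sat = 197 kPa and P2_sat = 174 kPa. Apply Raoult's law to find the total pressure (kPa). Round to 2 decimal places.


P = x1*P1_sat + x2*P2_sat
x2 = 1 - x1 = 1 - 0.51 = 0.49
P = 0.51*197 + 0.49*174
P = 100.47 + 85.26
P = 185.73 kPa


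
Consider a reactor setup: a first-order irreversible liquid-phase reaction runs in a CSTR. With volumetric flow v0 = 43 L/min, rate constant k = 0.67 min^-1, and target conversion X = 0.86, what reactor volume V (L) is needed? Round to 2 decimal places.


V = v0 * X / (k * (1 - X))
V = 43 * 0.86 / (0.67 * (1 - 0.86))
V = 36.98 / (0.67 * 0.14)
V = 36.98 / 0.0938
V = 394.24 L


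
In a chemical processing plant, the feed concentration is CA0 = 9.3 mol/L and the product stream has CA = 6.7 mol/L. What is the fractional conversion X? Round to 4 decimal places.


X = (CA0 - CA) / CA0
X = (9.3 - 6.7) / 9.3
X = 2.6 / 9.3
X = 0.2796


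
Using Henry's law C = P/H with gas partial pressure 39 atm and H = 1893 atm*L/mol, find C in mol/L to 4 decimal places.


C = P / H
C = 39 / 1893
C = 0.0206 mol/L


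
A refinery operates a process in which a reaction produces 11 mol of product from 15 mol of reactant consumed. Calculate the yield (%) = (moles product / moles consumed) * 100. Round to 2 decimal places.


Yield = (moles product / moles consumed) * 100%
Yield = (11 / 15) * 100
Yield = 0.7333 * 100
Yield = 73.33%


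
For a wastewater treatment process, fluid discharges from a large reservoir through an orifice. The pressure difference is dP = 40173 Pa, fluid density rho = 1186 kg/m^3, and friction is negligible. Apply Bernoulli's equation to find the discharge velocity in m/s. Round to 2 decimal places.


v = sqrt(2*dP/rho)
v = sqrt(2*40173/1186)
v = sqrt(67.745363)
v = 8.23 m/s


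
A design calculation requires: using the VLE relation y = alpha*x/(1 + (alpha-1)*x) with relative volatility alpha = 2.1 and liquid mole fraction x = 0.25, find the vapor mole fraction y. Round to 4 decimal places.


y = alpha*x / (1 + (alpha-1)*x)
y = 2.1*0.25 / (1 + (2.1-1)*0.25)
y = 0.525 / (1 + 0.275)
y = 0.525 / 1.275
y = 0.4118


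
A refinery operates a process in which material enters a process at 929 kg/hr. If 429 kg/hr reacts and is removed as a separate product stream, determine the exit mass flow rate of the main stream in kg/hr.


Steady-state mass balance on the main outlet: F_out = F_in - F_removed
F_out = 929 - 429
F_out = 500 kg/hr


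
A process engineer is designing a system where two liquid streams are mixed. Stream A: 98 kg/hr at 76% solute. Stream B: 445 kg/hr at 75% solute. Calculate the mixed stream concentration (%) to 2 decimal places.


Mass balance on solute: F1*x1 + F2*x2 = F3*x3
F3 = F1 + F2 = 98 + 445 = 543 kg/hr
x3 = (F1*x1 + F2*x2)/F3
x3 = (98*0.76 + 445*0.75) / 543
x3 = 75.18%


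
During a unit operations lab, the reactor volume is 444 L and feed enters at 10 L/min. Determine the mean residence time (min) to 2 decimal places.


tau = V / v0
tau = 444 / 10
tau = 44.40 min


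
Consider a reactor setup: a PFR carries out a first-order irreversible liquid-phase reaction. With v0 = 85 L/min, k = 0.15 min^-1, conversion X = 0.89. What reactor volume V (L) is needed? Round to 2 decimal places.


V = (v0/k) * ln(1/(1-X))
V = (85/0.15) * ln(1/(1-0.89))
V = 566.666667 * ln(9.090909)
V = 566.666667 * 2.207275
V = 1250.79 L


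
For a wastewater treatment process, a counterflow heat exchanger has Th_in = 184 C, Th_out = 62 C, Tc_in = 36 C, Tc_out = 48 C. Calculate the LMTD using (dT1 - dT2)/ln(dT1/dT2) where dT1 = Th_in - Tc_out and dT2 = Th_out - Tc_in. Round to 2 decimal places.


dT1 = Th_in - Tc_out = 184 - 48 = 136
dT2 = Th_out - Tc_in = 62 - 36 = 26
LMTD = (dT1 - dT2) / ln(dT1/dT2)
LMTD = (136 - 26) / ln(136/26)
LMTD = 66.48 K


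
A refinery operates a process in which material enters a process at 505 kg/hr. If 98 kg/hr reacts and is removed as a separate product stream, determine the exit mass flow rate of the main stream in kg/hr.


Steady-state mass balance on the main outlet: F_out = F_in - F_removed
F_out = 505 - 98
F_out = 407 kg/hr


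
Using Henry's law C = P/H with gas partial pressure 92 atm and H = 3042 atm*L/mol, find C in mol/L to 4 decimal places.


C = P / H
C = 92 / 3042
C = 0.0302 mol/L


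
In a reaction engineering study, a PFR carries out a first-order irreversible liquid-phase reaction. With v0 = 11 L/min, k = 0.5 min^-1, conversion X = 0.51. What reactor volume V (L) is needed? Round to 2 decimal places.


V = (v0/k) * ln(1/(1-X))
V = (11/0.5) * ln(1/(1-0.51))
V = 22.0 * ln(2.040816)
V = 22.0 * 0.71335
V = 15.69 L


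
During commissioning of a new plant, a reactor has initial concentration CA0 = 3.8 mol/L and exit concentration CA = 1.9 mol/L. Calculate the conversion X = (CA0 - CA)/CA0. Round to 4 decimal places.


X = (CA0 - CA) / CA0
X = (3.8 - 1.9) / 3.8
X = 1.9 / 3.8
X = 0.5000


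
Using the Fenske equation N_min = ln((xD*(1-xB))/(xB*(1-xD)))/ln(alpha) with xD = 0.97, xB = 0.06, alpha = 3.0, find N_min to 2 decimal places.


N_min = ln((xD*(1-xB))/(xB*(1-xD))) / ln(alpha)
Numerator inside ln: 0.9118 / 0.0018 = 506.555556
ln(506.555556) = 6.227634
ln(alpha) = ln(3.0) = 1.098612
N_min = 6.227634 / 1.098612 = 5.67


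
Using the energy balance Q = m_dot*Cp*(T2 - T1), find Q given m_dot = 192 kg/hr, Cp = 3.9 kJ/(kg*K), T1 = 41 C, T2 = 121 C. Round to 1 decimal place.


Q = m_dot * Cp * (T2 - T1)
Q = 192 * 3.9 * (121 - 41)
Q = 192 * 3.9 * 80
Q = 59904.0 kJ/hr


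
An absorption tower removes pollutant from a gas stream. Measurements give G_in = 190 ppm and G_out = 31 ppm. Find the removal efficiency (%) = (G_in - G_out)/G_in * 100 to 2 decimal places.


Efficiency = (G_in - G_out) / G_in * 100%
Efficiency = (190 - 31) / 190 * 100
Efficiency = 159 / 190 * 100
Efficiency = 83.68%


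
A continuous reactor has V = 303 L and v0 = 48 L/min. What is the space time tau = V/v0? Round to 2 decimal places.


tau = V / v0
tau = 303 / 48
tau = 6.31 min


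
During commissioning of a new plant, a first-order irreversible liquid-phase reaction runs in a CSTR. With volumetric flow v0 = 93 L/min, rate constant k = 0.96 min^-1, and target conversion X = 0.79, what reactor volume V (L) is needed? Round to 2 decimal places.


V = v0 * X / (k * (1 - X))
V = 93 * 0.79 / (0.96 * (1 - 0.79))
V = 73.47 / (0.96 * 0.21)
V = 73.47 / 0.2016
V = 364.43 L


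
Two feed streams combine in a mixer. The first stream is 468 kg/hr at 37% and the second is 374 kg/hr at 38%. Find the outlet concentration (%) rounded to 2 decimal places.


Mass balance on solute: F1*x1 + F2*x2 = F3*x3
F3 = F1 + F2 = 468 + 374 = 842 kg/hr
x3 = (F1*x1 + F2*x2)/F3
x3 = (468*0.37 + 374*0.38) / 842
x3 = 37.44%


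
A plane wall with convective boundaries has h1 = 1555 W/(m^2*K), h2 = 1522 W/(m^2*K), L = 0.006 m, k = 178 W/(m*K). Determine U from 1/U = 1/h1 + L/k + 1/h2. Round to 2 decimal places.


1/U = 1/h1 + L/k + 1/h2
1/U = 1/1555 + 0.006/178 + 1/1522
1/U = 0.0006430868 + 3.37079e-05 + 0.0006570302
1/U = 0.0013338249
U = 749.72 W/(m^2*K)


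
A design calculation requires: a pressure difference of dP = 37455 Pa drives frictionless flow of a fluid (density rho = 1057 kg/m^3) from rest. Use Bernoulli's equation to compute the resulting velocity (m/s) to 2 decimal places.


v = sqrt(2*dP/rho)
v = sqrt(2*37455/1057)
v = sqrt(70.870388)
v = 8.42 m/s


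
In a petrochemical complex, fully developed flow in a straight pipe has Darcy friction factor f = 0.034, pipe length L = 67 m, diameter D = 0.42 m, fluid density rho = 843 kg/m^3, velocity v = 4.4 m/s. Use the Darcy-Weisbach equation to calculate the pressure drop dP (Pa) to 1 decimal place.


dP = f * (L/D) * (rho*v^2/2)
dP = 0.034 * (67/0.42) * (843*4.4^2/2)
L/D = 159.52380952
rho*v^2/2 = 843*19.36/2 = 8160.24
dP = 0.034 * 159.52380952 * 8160.24
dP = 44259.6 Pa


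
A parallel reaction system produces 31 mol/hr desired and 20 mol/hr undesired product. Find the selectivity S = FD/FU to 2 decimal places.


S = desired product rate / undesired product rate
S = 31 / 20
S = 1.55


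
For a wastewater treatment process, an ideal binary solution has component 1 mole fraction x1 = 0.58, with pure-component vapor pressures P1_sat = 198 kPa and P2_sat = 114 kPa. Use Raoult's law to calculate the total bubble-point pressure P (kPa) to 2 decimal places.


P = x1*P1_sat + x2*P2_sat
x2 = 1 - x1 = 1 - 0.58 = 0.42
P = 0.58*198 + 0.42*114
P = 114.84 + 47.88
P = 162.72 kPa


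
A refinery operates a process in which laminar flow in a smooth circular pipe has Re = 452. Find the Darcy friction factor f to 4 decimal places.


f = 64 / Re
f = 64 / 452
f = 0.1416


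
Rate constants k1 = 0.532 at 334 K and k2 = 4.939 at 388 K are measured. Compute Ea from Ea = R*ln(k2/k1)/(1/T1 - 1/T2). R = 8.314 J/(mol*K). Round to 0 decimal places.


Ea = R * ln(k2/k1) / (1/T1 - 1/T2)
ln(k2/k1) = ln(4.939/0.532) = 2.2282747
1/T1 - 1/T2 = 1/334 - 1/388 = 0.000416692388
Ea = 8.314 * 2.2282747 / 0.000416692388
Ea = 44459 J/mol
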